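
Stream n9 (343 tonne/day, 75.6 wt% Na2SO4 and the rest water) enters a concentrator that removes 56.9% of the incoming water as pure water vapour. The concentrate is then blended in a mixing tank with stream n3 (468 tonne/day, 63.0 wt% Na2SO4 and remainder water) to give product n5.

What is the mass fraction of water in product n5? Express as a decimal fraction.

0.274

Vapour removed = 0.569×0.244×343 = 47.621 tonne/day; concentrate = 295.38 tonne/day.
water reaching the mixer = 36.071 (from concentrate) + 468×0.370 = 209.23 tonne/day.
Product flow = 295.38 + 468 = 763.38 tonne/day; water fraction = 0.274.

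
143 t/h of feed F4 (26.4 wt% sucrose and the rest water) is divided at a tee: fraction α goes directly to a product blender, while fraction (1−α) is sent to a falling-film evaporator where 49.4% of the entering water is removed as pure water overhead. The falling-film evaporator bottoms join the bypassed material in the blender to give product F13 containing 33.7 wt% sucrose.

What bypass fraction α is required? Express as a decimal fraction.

0.404

All 143×0.264 = 37.752 t/h of sucrose reaches F13, so F13 = 37.752/0.337 = 112.02 t/h and vapour = 30.976 t/h.
The evaporator receives (1−α)·143 of feed at 0.736 water and removes 0.494 of that water:
0.494×0.736×(1−α)×143 = 30.976
(1−α) = 30.976/51.993 = 0.5958;  α = 0.4042.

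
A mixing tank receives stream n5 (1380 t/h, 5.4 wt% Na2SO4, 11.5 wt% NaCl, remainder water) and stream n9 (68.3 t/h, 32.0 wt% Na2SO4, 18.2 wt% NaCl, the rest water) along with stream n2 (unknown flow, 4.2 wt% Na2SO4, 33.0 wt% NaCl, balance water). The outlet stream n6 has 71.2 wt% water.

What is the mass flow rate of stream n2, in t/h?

1781 t/h

Let n2 be the unknown flow. Total out = 1448.3 + n2.
water balance: 1180.8 + 0.628·n2 = 0.712·(1448.3 + n2)
(0.628 − 0.712)·n2 = 0.712×1448.3 − 1180.8 = -149.6
n2 = -149.6 / -0.084 = 1781 t/h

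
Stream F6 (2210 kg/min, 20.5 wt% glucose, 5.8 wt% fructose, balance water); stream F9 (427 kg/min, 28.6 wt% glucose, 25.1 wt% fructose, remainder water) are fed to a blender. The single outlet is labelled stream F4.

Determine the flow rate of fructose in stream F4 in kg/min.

fructose out = fructose in = 2210×0.058 + 427×0.251 = 235.36 kg/min.

235.4 kg/min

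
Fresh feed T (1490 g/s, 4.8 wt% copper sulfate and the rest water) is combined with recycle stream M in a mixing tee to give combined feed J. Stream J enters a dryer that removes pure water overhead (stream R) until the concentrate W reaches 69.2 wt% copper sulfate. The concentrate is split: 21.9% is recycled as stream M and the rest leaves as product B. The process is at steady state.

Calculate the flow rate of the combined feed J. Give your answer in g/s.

1519 g/s

Overall copper sulfate balance (none leaves overhead): copper sulfate in fresh feed = copper sulfate in product, i.e. 1490×0.048 = (1−0.219)·W·0.692.
W = 71.52/(0.692×0.781) = 132.33 g/s.
Recycle M = 0.219×132.33 = 28.981 g/s.
Combined feed J = 1490 + 28.981 = 1519 g/s.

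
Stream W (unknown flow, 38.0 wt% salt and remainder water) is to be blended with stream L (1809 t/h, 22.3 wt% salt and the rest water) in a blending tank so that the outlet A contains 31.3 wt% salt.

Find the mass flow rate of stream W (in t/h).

Let W be the unknown flow. Total out = 1809 + W.
salt balance: 403.41 + 0.380·W = 0.313·(1809 + W)
(0.380 − 0.313)·W = 0.313×1809 − 403.41 = 162.81
W = 162.81 / 0.067 = 2430 t/h

2430 t/h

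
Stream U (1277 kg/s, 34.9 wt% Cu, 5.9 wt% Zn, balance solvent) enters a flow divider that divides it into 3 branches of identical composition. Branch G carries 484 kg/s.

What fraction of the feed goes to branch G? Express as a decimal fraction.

0.379

Fraction to G = 484/1277 = 0.3790.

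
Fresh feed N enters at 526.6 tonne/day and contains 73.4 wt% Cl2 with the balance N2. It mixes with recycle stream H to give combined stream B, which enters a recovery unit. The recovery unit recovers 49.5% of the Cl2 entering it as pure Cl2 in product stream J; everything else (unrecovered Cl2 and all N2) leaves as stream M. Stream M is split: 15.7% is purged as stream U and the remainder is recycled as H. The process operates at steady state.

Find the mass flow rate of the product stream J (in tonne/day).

333.2 tonne/day

Cl2 in B: m_A = 526.6×0.734 + (1−0.157)·(1−0.495)·m_A, so m_A = 386.52/0.5743 = 673.05 tonne/day.
Product J = 0.495×673.05 = 333.16 tonne/day.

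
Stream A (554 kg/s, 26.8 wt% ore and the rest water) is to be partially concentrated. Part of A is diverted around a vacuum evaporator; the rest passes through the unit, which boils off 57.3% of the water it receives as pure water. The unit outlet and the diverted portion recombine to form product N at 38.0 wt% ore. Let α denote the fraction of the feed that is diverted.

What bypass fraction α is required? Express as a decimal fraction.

0.297

All 554×0.268 = 148.47 kg/s of ore reaches N, so N = 148.47/0.380 = 390.72 kg/s and vapour = 163.28 kg/s.
The evaporator receives (1−α)·554 of feed at 0.732 water and removes 0.573 of that water:
0.573×0.732×(1−α)×554 = 163.28
(1−α) = 163.28/232.37 = 0.7027;  α = 0.2973.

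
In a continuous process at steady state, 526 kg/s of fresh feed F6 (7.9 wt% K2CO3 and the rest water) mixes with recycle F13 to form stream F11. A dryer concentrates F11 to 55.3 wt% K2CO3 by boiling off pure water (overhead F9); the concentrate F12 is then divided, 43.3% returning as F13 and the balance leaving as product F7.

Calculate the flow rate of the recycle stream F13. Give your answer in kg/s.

Overall K2CO3 balance (none leaves overhead): K2CO3 in fresh feed = K2CO3 in product, i.e. 526×0.079 = (1−0.433)·F12·0.553.
F12 = 41.554/(0.553×0.567) = 132.53 kg/s.
Recycle F13 = 0.433×132.53 = 57.384 kg/s.

57.38 kg/s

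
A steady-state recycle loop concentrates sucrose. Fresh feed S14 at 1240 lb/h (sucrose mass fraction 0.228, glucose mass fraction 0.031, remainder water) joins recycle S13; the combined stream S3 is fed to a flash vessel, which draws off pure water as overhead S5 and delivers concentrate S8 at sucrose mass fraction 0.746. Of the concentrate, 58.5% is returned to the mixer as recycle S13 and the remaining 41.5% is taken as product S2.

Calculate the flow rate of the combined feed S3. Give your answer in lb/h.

1774 lb/h

Overall sucrose balance (none leaves overhead): sucrose in fresh feed = sucrose in product, i.e. 1240×0.228 = (1−0.585)·S8·0.746.
S8 = 282.72/(0.746×0.415) = 913.21 lb/h.
Recycle S13 = 0.585×913.21 = 534.23 lb/h.
Combined feed S3 = 1240 + 534.23 = 1774.2 lb/h.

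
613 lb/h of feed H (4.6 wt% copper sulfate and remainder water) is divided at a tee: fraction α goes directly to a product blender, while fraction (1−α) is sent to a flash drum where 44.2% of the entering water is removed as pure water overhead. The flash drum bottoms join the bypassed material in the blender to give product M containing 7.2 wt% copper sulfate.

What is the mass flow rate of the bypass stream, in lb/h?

88.03 lb/h

All 613×0.046 = 28.198 lb/h of copper sulfate reaches M, so M = 28.198/0.072 = 391.64 lb/h and vapour = 221.36 lb/h.
The evaporator receives (1−α)·613 of feed at 0.954 water and removes 0.442 of that water:
0.442×0.954×(1−α)×613 = 221.36
(1−α) = 221.36/258.48 = 0.8564;  α = 0.1436.
Bypass flow = 0.1436×613 = 88.035 lb/h.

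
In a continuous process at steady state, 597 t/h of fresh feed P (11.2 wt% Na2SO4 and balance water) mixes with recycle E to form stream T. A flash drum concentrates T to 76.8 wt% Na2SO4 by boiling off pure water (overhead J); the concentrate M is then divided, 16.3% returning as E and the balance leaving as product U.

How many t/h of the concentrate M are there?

Overall Na2SO4 balance (none leaves overhead): Na2SO4 in fresh feed = Na2SO4 in product, i.e. 597×0.112 = (1−0.163)·M·0.768.
M = 66.864/(0.768×0.837) = 104.02 t/h.

104 t/h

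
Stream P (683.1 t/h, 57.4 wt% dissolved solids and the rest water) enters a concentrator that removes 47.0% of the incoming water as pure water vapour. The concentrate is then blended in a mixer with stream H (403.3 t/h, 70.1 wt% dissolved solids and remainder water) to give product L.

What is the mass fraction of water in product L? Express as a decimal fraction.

Vapour removed = 0.470×0.426×683.1 = 136.77 t/h; concentrate = 546.33 t/h.
water reaching the mixer = 154.23 (from concentrate) + 403.3×0.299 = 274.82 t/h.
Product flow = 546.33 + 403.3 = 949.63 t/h; water fraction = 0.289.

0.289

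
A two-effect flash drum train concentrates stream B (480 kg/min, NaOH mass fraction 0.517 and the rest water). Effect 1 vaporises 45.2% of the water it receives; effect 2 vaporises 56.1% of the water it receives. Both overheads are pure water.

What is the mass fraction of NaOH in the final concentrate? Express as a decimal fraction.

0.816

water in feed = 480×0.483 = 231.84 kg/min.
After stage 1: water left = (1−0.452)×231.84 = 127.05; stream total = 375.21 kg/min.
After stage 2: water left = (1−0.561)×127.05 = 55.774; final concentrate = 303.93 kg/min.
NaOH fraction = 248.16/303.93 = 0.816.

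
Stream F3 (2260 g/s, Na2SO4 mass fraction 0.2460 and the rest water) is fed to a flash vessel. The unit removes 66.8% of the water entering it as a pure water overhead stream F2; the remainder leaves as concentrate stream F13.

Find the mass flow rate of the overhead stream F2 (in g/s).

water entering = 2260×0.754 = 1704 g/s; overhead removed = 0.668×1704 = 1138.3 g/s.

1138 g/s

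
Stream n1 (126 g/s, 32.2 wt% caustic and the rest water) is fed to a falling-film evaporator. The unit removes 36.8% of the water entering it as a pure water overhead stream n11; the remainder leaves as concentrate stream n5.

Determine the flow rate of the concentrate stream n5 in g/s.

94.56 g/s

water entering = 126×0.678 = 85.428 g/s; overhead removed = 0.368×85.428 = 31.438 g/s.
Concentrate = 126 − 31.438 = 94.562 g/s.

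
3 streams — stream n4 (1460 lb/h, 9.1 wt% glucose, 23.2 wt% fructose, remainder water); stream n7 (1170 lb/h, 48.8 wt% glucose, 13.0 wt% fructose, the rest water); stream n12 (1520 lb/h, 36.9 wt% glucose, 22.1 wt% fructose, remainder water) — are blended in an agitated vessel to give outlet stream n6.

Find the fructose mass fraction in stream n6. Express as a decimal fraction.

0.199

Total flow out = 1460 + 1170 + 1520 = 4150 lb/h.
fructose in = 1460×0.232 + 1170×0.130 + 1520×0.221 = 826.74 lb/h.
fructose mass fraction in n6 = 826.74/4150 = 0.199.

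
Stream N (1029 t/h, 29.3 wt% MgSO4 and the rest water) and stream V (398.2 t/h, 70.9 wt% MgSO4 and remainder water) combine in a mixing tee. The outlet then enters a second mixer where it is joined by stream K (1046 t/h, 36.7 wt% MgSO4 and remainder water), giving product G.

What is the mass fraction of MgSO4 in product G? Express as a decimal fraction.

0.391

Overall, product flow = 2473.2 t/h.
MgSO4 in = 1029×0.293 + 398.2×0.709 + 1046×0.367 = 967.7 t/h.
MgSO4 fraction in G = 0.391.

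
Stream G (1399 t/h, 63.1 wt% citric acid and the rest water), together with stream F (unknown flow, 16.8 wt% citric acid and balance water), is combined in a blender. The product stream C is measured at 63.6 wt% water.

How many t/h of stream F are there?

Let F be the unknown flow. Total out = 1399 + F.
water balance: 516.23 + 0.832·F = 0.636·(1399 + F)
(0.832 − 0.636)·F = 0.636×1399 − 516.23 = 373.53
F = 373.53 / 0.196 = 1905.8 t/h

1906 t/h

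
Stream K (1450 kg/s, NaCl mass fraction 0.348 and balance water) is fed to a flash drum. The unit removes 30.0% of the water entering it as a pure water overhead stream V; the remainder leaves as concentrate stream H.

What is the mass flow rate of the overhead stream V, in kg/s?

water entering = 1450×0.652 = 945.4 kg/s; overhead removed = 0.300×945.4 = 283.62 kg/s.

283.6 kg/s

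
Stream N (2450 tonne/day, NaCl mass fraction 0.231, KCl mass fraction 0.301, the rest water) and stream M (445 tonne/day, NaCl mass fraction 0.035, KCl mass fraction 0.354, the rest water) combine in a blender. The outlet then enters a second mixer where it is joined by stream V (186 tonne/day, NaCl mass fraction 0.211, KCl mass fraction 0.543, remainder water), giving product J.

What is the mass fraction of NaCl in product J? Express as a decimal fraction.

Overall, product flow = 3081 tonne/day.
NaCl in = 2450×0.231 + 445×0.035 + 186×0.211 = 620.77 tonne/day.
NaCl fraction in J = 0.201.

0.201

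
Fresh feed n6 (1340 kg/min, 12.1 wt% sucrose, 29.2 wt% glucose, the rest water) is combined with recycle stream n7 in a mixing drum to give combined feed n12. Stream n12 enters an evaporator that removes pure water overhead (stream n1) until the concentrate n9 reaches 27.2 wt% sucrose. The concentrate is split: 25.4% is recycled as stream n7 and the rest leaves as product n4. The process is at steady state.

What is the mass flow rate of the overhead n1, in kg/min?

Overall sucrose balance (none leaves overhead): sucrose in fresh feed = sucrose in product, i.e. 1340×0.121 = (1−0.254)·n9·0.272.
n9 = 162.14/(0.272×0.746) = 799.07 kg/min.
Recycle n7 = 0.254×799.07 = 202.96 kg/min.
Combined feed n12 = 1340 + 202.96 = 1543 kg/min.
Overhead n1 = n12 − n9 = 1543 − 799.07 = 743.9 kg/min.

743.9 kg/min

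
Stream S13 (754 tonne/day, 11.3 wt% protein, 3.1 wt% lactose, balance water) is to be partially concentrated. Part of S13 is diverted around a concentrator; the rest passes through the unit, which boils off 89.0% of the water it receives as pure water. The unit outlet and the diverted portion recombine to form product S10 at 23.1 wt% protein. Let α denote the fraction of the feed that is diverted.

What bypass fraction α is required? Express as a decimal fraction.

0.329

All 754×0.113 = 85.202 tonne/day of protein reaches S10, so S10 = 85.202/0.231 = 368.84 tonne/day and vapour = 385.16 tonne/day.
The evaporator receives (1−α)·754 of feed at 0.856 water and removes 0.890 of that water:
0.890×0.856×(1−α)×754 = 385.16
(1−α) = 385.16/574.43 = 0.6705;  α = 0.3295.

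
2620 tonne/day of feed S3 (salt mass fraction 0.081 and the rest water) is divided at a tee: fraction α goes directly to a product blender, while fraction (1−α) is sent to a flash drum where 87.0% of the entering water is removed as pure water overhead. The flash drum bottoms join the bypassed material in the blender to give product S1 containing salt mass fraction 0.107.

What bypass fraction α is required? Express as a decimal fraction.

0.696

All 2620×0.081 = 212.22 tonne/day of salt reaches S1, so S1 = 212.22/0.107 = 1983.4 tonne/day and vapour = 636.64 tonne/day.
The evaporator receives (1−α)·2620 of feed at 0.919 water and removes 0.870 of that water:
0.870×0.919×(1−α)×2620 = 636.64
(1−α) = 636.64/2094.8 = 0.3039;  α = 0.6961.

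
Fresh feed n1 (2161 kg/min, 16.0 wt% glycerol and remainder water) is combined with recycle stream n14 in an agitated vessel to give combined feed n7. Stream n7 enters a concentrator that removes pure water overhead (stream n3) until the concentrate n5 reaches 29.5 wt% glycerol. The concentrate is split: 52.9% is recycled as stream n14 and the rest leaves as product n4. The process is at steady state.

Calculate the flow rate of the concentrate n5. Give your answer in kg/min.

Overall glycerol balance (none leaves overhead): glycerol in fresh feed = glycerol in product, i.e. 2161×0.160 = (1−0.529)·n5·0.295.
n5 = 345.76/(0.295×0.471) = 2488.5 kg/min.

2488 kg/min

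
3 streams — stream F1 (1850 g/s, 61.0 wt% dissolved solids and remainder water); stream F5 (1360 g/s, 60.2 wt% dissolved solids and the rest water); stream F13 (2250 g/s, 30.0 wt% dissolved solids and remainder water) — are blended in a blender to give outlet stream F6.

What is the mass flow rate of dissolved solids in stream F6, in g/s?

2622 g/s

dissolved solids out = dissolved solids in = 1850×0.610 + 1360×0.602 + 2250×0.300 = 2622.2 g/s.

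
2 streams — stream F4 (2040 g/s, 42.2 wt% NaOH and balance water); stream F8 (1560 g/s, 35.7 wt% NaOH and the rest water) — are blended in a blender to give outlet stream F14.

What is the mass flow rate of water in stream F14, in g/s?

2182 g/s

water out = water in = 2040×0.578 + 1560×0.643 = 2182.2 g/s.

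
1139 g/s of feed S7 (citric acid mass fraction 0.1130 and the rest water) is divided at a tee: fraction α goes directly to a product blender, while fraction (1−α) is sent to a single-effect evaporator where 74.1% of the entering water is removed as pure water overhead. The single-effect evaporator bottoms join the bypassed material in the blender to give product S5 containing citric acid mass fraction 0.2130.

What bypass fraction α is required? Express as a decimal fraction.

0.286

All 1139×0.113 = 128.71 g/s of citric acid reaches S5, so S5 = 128.71/0.213 = 604.26 g/s and vapour = 534.74 g/s.
The evaporator receives (1−α)·1139 of feed at 0.887 water and removes 0.741 of that water:
0.741×0.887×(1−α)×1139 = 534.74
(1−α) = 534.74/748.63 = 0.7143;  α = 0.2857.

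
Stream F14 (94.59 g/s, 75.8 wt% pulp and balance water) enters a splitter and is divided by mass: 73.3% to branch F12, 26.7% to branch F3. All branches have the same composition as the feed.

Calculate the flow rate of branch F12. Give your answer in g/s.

Branch F12 flow = 0.733×94.59 = 69.334 g/s.

69.33 g/s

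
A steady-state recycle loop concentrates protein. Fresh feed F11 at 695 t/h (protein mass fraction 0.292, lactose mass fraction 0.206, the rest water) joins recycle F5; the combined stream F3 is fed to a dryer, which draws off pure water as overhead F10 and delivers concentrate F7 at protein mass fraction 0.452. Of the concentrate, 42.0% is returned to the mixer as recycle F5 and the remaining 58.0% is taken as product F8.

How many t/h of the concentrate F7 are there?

Overall protein balance (none leaves overhead): protein in fresh feed = protein in product, i.e. 695×0.292 = (1−0.420)·F7·0.452.
F7 = 202.94/(0.452×0.580) = 774.11 t/h.

774.1 t/h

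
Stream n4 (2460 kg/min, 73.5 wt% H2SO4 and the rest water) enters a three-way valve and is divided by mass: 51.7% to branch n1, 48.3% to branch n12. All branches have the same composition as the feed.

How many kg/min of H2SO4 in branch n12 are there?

Branch n12 total = 0.483×2460 = 1188.2 kg/min.
H2SO4 in n12 = 0.735×1188.2 = 873.31 kg/min.

873.3 kg/min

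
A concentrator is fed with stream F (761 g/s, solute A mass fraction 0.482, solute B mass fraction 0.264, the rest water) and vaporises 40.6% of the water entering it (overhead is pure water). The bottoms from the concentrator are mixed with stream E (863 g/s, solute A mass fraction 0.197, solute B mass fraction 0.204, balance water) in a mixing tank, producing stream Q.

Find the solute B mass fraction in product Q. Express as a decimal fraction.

0.244

Vapour removed = 0.406×0.254×761 = 78.477 g/s; concentrate = 682.52 g/s.
solute B reaching the mixer = 200.9 (from concentrate) + 863×0.204 = 376.96 g/s.
Product flow = 682.52 + 863 = 1545.5 g/s; solute B fraction = 0.244.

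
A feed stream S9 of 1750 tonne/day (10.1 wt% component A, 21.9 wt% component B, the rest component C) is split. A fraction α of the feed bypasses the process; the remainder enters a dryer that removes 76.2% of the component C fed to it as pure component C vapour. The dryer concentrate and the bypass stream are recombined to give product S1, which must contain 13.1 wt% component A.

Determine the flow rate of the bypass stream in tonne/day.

All 1750×0.101 = 176.75 tonne/day of component A reaches S1, so S1 = 176.75/0.131 = 1349.2 tonne/day and vapour = 400.76 tonne/day.
The evaporator receives (1−α)·1750 of feed at 0.680 component C and removes 0.762 of that component C:
0.762×0.680×(1−α)×1750 = 400.76
(1−α) = 400.76/906.78 = 0.4420;  α = 0.5580.
Bypass flow = 0.5580×1750 = 976.56 tonne/day.

976.6 tonne/day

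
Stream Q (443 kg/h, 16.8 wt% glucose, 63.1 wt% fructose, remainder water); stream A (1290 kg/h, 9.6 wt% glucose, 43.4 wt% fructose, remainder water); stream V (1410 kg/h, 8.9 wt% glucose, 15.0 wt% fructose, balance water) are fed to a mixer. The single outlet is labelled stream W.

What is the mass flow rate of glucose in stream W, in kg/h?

glucose out = glucose in = 443×0.168 + 1290×0.096 + 1410×0.089 = 323.75 kg/h.

323.8 kg/h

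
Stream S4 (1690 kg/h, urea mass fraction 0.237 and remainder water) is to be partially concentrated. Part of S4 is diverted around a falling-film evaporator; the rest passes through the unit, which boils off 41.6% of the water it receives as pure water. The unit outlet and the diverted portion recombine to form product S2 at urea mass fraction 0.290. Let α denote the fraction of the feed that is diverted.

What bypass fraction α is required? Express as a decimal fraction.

0.424

All 1690×0.237 = 400.53 kg/h of urea reaches S2, so S2 = 400.53/0.290 = 1381.1 kg/h and vapour = 308.86 kg/h.
The evaporator receives (1−α)·1690 of feed at 0.763 water and removes 0.416 of that water:
0.416×0.763×(1−α)×1690 = 308.86
(1−α) = 308.86/536.42 = 0.5758;  α = 0.4242.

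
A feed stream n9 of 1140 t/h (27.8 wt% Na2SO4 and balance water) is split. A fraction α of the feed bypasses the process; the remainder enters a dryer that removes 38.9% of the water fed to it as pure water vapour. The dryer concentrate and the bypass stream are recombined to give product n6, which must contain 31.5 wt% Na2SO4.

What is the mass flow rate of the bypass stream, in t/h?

663.2 t/h

All 1140×0.278 = 316.92 t/h of Na2SO4 reaches n6, so n6 = 316.92/0.315 = 1006.1 t/h and vapour = 133.9 t/h.
The evaporator receives (1−α)·1140 of feed at 0.722 water and removes 0.389 of that water:
0.389×0.722×(1−α)×1140 = 133.9
(1−α) = 133.9/320.18 = 0.4182;  α = 0.5818.
Bypass flow = 0.5818×1140 = 663.23 t/h.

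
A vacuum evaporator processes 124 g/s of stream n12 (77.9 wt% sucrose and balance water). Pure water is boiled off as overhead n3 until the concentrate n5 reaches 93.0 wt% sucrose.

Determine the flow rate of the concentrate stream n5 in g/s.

103.9 g/s

sucrose is conserved: 124×0.779 = 96.596 g/s all reports to the concentrate.
Concentrate = 96.596/(target fraction) = 103.87 g/s.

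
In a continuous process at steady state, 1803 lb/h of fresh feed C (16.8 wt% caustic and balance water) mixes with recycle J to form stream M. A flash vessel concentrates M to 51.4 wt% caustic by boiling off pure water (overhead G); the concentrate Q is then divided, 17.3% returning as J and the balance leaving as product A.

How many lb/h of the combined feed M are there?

Overall caustic balance (none leaves overhead): caustic in fresh feed = caustic in product, i.e. 1803×0.168 = (1−0.173)·Q·0.514.
Q = 302.9/(0.514×0.827) = 712.58 lb/h.
Recycle J = 0.173×712.58 = 123.28 lb/h.
Combined feed M = 1803 + 123.28 = 1926.3 lb/h.

1926 lb/h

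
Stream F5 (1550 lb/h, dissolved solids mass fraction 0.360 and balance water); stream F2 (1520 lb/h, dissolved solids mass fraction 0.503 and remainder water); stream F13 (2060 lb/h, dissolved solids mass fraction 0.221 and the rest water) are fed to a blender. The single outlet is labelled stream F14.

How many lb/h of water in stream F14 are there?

water out = water in = 1550×0.640 + 1520×0.497 + 2060×0.779 = 3352.2 lb/h.

3352 lb/h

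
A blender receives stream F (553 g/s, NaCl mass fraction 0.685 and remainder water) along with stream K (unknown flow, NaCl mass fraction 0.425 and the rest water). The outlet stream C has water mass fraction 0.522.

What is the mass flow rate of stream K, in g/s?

Let K be the unknown flow. Total out = 553 + K.
water balance: 174.19 + 0.575·K = 0.522·(553 + K)
(0.575 − 0.522)·K = 0.522×553 − 174.19 = 114.47
K = 114.47 / 0.053 = 2159.8 g/s

2160 g/s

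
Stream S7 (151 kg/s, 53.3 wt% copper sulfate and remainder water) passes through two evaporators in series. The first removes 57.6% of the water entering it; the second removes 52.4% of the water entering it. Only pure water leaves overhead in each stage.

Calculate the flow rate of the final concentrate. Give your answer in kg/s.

94.72 kg/s

water in feed = 151×0.467 = 70.517 kg/s.
After stage 1: water left = (1−0.576)×70.517 = 29.899; stream total = 110.38 kg/s.
After stage 2: water left = (1−0.524)×29.899 = 14.232; final concentrate = 94.715 kg/s.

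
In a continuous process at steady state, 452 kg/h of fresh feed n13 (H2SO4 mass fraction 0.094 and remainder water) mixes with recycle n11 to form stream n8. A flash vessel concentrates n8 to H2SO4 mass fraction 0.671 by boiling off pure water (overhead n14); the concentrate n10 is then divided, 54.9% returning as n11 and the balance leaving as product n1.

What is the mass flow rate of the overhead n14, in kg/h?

Overall H2SO4 balance (none leaves overhead): H2SO4 in fresh feed = H2SO4 in product, i.e. 452×0.094 = (1−0.549)·n10·0.671.
n10 = 42.488/(0.671×0.451) = 140.4 kg/h.
Recycle n11 = 0.549×140.4 = 77.08 kg/h.
Combined feed n8 = 452 + 77.08 = 529.08 kg/h.
Overhead n14 = n8 − n10 = 529.08 − 140.4 = 388.68 kg/h.

388.7 kg/h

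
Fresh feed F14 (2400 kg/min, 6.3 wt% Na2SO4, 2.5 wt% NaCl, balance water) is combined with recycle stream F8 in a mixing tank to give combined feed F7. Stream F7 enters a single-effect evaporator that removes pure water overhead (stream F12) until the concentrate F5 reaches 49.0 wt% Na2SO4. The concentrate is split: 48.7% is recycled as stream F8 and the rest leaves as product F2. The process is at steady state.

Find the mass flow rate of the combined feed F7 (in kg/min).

2693 kg/min

Overall Na2SO4 balance (none leaves overhead): Na2SO4 in fresh feed = Na2SO4 in product, i.e. 2400×0.063 = (1−0.487)·F5·0.490.
F5 = 151.2/(0.490×0.513) = 601.5 kg/min.
Recycle F8 = 0.487×601.5 = 292.93 kg/min.
Combined feed F7 = 2400 + 292.93 = 2692.9 kg/min.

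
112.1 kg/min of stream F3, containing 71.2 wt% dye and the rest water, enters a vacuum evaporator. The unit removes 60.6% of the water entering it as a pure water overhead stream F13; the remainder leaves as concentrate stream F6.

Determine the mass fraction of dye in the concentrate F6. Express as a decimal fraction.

0.863

dye is not removed: 112.1×0.712 = 79.815 kg/min of dye enters F6.
water entering = 112.1×0.288 = 32.285 kg/min; overhead removed = 0.606×32.285 = 19.565 kg/min.
Concentrate = 112.1 − 19.565 = 92.535 kg/min.
Mass fraction = 79.815/92.535 = 0.863.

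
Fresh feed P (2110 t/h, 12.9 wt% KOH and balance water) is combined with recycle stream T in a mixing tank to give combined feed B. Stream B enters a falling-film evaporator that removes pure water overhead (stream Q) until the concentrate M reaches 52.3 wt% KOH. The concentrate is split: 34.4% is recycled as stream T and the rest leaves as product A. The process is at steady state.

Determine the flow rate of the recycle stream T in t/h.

Overall KOH balance (none leaves overhead): KOH in fresh feed = KOH in product, i.e. 2110×0.129 = (1−0.344)·M·0.523.
M = 272.19/(0.523×0.656) = 793.35 t/h.
Recycle T = 0.344×793.35 = 272.91 t/h.

272.9 t/h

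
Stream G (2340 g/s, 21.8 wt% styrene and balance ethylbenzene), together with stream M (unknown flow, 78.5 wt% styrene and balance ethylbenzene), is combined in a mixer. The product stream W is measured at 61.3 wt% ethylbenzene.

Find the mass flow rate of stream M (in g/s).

993.6 g/s

Let M be the unknown flow. Total out = 2340 + M.
ethylbenzene balance: 1829.9 + 0.215·M = 0.613·(2340 + M)
(0.215 − 0.613)·M = 0.613×2340 − 1829.9 = -395.46
M = -395.46 / -0.398 = 993.62 g/s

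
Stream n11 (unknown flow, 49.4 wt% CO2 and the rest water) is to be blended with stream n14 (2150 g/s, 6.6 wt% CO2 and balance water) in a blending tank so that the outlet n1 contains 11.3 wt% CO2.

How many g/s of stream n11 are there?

Let n11 be the unknown flow. Total out = 2150 + n11.
CO2 balance: 141.9 + 0.494·n11 = 0.113·(2150 + n11)
(0.494 − 0.113)·n11 = 0.113×2150 − 141.9 = 101.05
n11 = 101.05 / 0.381 = 265.22 g/s

265.2 g/s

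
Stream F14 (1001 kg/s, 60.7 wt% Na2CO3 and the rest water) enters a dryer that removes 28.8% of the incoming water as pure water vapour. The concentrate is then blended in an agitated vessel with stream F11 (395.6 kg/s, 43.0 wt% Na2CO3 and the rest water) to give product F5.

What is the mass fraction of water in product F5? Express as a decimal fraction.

Vapour removed = 0.288×0.393×1001 = 113.3 kg/s; concentrate = 887.7 kg/s.
water reaching the mixer = 280.1 (from concentrate) + 395.6×0.570 = 505.59 kg/s.
Product flow = 887.7 + 395.6 = 1283.3 kg/s; water fraction = 0.394.

0.394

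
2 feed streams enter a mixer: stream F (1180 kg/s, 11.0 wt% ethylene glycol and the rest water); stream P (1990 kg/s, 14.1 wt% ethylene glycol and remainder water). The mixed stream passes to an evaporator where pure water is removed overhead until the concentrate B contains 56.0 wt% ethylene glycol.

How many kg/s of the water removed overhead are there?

2437 kg/s

ethylene glycol entering = 1180×0.110 + 1990×0.141 = 410.39 kg/s.
All ethylene glycol reports to B, so B = 410.39/0.560 = 732.84 kg/s.
Total feed = 3170 kg/s; overhead = 3170 − 732.84 = 2437.2 kg/s.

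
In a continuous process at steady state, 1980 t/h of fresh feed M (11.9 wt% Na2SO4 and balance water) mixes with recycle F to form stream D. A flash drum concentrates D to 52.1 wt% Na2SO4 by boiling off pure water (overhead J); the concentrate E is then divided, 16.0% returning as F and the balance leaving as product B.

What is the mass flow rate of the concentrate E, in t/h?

Overall Na2SO4 balance (none leaves overhead): Na2SO4 in fresh feed = Na2SO4 in product, i.e. 1980×0.119 = (1−0.160)·E·0.521.
E = 235.62/(0.521×0.840) = 538.39 t/h.

538.4 t/h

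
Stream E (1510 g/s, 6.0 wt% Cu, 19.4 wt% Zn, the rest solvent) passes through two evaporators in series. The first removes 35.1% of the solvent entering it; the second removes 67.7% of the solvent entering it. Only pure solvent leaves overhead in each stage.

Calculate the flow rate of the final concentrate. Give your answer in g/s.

solvent in feed = 1510×0.746 = 1126.5 g/s.
After stage 1: solvent left = (1−0.351)×1126.5 = 731.07; stream total = 1114.6 g/s.
After stage 2: solvent left = (1−0.677)×731.07 = 236.14; final concentrate = 619.68 g/s.

619.7 g/s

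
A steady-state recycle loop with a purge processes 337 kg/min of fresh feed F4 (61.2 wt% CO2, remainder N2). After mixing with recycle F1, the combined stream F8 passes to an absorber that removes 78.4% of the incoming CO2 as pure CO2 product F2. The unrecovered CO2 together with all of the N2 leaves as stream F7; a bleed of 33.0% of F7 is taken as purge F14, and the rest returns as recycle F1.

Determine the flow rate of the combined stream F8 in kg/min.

N2 enters only via F4 and leaves only via the purge: 337×0.388 = 0.330×(N2 in F7), and the absorber passes all N2, so N2 in F8 = N2 in F7 = 396.23 kg/min.
CO2 in F8: m_A = 337×0.612 + (1−0.330)·(1−0.784)·m_A, so m_A = 206.24/0.8553 = 241.14 kg/min.
F8 = 241.14 + 396.23 = 637.37 kg/min.

637.4 kg/min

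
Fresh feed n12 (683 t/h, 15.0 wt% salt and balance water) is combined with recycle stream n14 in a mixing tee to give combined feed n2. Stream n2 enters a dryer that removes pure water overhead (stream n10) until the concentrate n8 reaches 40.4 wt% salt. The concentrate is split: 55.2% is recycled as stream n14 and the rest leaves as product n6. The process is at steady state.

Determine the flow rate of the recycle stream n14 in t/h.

Overall salt balance (none leaves overhead): salt in fresh feed = salt in product, i.e. 683×0.150 = (1−0.552)·n8·0.404.
n8 = 102.45/(0.404×0.448) = 566.05 t/h.
Recycle n14 = 0.552×566.05 = 312.46 t/h.

312.5 t/h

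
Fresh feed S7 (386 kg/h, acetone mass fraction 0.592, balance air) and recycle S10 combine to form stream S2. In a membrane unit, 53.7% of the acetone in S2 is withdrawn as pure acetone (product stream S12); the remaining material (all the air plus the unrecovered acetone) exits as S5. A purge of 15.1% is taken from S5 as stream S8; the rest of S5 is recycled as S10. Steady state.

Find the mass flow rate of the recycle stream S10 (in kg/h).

air enters only via S7 and leaves only via the purge: 386×0.408 = 0.151×(air in S5), and the membrane unit passes all air, so air in S2 = air in S5 = 1043 kg/h.
acetone in S2: m_A = 386×0.592 + (1−0.151)·(1−0.537)·m_A, so m_A = 228.51/0.6069 = 376.52 kg/h.
S5 = (1−0.537)×376.52 + 1043 = 1217.3 kg/h.
Recycle S10 = (1−0.151)×1217.3 = 1033.5 kg/h.

1033 kg/h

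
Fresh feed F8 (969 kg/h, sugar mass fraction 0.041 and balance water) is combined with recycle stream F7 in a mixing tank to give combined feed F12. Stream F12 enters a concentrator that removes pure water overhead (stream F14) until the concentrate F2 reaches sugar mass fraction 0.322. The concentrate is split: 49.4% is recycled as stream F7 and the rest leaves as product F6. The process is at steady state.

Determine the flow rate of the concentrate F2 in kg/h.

243.8 kg/h

Overall sugar balance (none leaves overhead): sugar in fresh feed = sugar in product, i.e. 969×0.041 = (1−0.494)·F2·0.322.
F2 = 39.729/(0.322×0.506) = 243.84 kg/h.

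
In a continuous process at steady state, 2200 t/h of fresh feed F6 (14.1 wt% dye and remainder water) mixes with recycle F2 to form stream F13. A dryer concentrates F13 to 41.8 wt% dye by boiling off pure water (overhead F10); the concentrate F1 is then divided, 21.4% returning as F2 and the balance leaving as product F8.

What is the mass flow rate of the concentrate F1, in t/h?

Overall dye balance (none leaves overhead): dye in fresh feed = dye in product, i.e. 2200×0.141 = (1−0.214)·F1·0.418.
F1 = 310.2/(0.418×0.786) = 944.15 t/h.

944.2 t/h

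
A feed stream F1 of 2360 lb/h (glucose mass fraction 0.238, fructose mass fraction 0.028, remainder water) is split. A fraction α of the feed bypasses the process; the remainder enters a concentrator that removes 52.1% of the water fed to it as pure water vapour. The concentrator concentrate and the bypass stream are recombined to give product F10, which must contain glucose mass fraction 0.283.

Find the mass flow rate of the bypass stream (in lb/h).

All 2360×0.238 = 561.68 lb/h of glucose reaches F10, so F10 = 561.68/0.283 = 1984.7 lb/h and vapour = 375.27 lb/h.
The evaporator receives (1−α)·2360 of feed at 0.734 water and removes 0.521 of that water:
0.521×0.734×(1−α)×2360 = 375.27
(1−α) = 375.27/902.5 = 0.4158;  α = 0.5842.
Bypass flow = 0.5842×2360 = 1378.7 lb/h.

1379 lb/h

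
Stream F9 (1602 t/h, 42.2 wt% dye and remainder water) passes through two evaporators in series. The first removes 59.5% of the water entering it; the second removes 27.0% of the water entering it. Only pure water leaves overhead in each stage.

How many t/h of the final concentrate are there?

949.8 t/h

water in feed = 1602×0.578 = 925.96 t/h.
After stage 1: water left = (1−0.595)×925.96 = 375.01; stream total = 1051.1 t/h.
After stage 2: water left = (1−0.270)×375.01 = 273.76; final concentrate = 949.8 t/h.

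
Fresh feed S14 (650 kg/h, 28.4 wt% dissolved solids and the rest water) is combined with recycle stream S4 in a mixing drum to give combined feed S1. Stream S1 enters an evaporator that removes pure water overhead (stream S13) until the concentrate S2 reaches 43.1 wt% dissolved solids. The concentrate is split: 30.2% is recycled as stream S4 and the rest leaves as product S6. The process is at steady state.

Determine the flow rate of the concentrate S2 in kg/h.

613.6 kg/h

Overall dissolved solids balance (none leaves overhead): dissolved solids in fresh feed = dissolved solids in product, i.e. 650×0.284 = (1−0.302)·S2·0.431.
S2 = 184.6/(0.431×0.698) = 613.62 kg/h.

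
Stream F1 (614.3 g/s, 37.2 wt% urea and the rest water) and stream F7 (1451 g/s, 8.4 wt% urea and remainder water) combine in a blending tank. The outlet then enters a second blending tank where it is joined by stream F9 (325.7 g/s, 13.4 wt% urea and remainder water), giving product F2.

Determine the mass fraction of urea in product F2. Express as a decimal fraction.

Overall, product flow = 2391 g/s.
urea in = 614.3×0.372 + 1451×0.084 + 325.7×0.134 = 394.05 g/s.
urea fraction in F2 = 0.165.

0.165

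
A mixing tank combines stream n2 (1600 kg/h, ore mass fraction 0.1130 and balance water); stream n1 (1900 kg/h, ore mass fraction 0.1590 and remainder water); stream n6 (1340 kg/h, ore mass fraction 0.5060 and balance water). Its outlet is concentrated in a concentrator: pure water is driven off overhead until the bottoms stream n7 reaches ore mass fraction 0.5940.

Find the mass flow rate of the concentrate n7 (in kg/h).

1954 kg/h

ore entering = 1600×0.113 + 1900×0.159 + 1340×0.506 = 1160.9 kg/h.
All ore reports to n7, so n7 = 1160.9/0.594 = 1954.4 kg/h.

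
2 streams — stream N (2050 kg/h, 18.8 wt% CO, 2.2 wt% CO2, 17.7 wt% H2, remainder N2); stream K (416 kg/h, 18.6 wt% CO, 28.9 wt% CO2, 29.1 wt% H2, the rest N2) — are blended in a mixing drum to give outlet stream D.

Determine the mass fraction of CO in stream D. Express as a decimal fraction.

0.1877

Total flow out = 2050 + 416 = 2466 kg/h.
CO in = 2050×0.188 + 416×0.186 = 462.78 kg/h.
CO mass fraction in D = 462.78/2466 = 0.1877.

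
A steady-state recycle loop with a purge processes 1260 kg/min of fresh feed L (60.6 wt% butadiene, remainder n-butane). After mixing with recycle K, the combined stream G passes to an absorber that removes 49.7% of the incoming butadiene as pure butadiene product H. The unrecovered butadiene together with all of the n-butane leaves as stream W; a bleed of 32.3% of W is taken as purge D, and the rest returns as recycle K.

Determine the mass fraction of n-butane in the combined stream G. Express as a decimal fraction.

n-butane enters only via L and leaves only via the purge: 1260×0.394 = 0.323×(n-butane in W), and the absorber passes all n-butane, so n-butane in G = n-butane in W = 1537 kg/min.
butadiene in G: m_A = 1260×0.606 + (1−0.323)·(1−0.497)·m_A, so m_A = 763.56/0.6595 = 1157.8 kg/min.
G = 1157.8 + 1537 = 2694.8 kg/min.
n-butane fraction in G = 1537/2694.8 = 0.570.

0.570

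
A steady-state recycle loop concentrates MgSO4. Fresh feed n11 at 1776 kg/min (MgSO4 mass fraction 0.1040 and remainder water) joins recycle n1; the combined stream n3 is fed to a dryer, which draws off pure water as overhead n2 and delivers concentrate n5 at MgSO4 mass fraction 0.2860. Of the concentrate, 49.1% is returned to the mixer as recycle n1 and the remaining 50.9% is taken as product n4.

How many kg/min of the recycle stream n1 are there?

623 kg/min

Overall MgSO4 balance (none leaves overhead): MgSO4 in fresh feed = MgSO4 in product, i.e. 1776×0.104 = (1−0.491)·n5·0.286.
n5 = 184.7/(0.286×0.509) = 1268.8 kg/min.
Recycle n1 = 0.491×1268.8 = 622.98 kg/min.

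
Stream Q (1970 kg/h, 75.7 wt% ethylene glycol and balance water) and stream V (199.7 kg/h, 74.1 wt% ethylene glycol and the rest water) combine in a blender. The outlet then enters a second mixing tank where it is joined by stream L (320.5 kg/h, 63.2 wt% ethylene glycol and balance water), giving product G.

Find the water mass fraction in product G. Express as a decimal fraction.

0.260

Overall, product flow = 2490.2 kg/h.
water in = 1970×0.243 + 199.7×0.259 + 320.5×0.368 = 648.38 kg/h.
water fraction in G = 0.260.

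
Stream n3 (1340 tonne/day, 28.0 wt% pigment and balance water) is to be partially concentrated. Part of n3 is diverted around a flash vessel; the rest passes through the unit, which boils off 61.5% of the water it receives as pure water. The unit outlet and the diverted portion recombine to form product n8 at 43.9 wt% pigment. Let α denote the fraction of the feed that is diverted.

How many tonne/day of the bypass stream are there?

244 tonne/day

All 1340×0.280 = 375.2 tonne/day of pigment reaches n8, so n8 = 375.2/0.439 = 854.67 tonne/day and vapour = 485.33 tonne/day.
The evaporator receives (1−α)·1340 of feed at 0.720 water and removes 0.615 of that water:
0.615×0.720×(1−α)×1340 = 485.33
(1−α) = 485.33/593.35 = 0.8179;  α = 0.1821.
Bypass flow = 0.1821×1340 = 243.95 tonne/day.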